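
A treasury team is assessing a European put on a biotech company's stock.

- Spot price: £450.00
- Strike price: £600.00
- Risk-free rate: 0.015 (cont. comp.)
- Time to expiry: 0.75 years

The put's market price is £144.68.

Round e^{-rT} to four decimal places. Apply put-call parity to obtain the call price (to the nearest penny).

exp(−rT) = exp(−0.015·0.75) = 0.9888
Put-call parity: C − P = S − K·e^(−rT) = 450 − 600·0.9888 = 450 − 593.2800 = -143.2800
C = P + (C − P) = 144.68 + (-143.2800) = 1.4000

£1.40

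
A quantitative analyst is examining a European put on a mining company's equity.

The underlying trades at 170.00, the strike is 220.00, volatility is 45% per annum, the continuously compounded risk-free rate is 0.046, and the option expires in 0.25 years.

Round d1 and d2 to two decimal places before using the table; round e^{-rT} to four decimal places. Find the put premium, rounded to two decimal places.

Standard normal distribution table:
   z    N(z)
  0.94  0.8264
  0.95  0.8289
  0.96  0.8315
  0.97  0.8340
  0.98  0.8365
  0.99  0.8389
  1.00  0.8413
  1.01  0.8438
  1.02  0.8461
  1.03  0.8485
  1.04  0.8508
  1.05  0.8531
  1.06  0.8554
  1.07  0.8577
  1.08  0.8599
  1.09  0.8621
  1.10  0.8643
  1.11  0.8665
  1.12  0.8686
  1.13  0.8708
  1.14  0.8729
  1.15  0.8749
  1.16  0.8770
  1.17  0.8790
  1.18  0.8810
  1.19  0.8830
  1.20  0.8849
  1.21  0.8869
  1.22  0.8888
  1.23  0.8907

50.69

T = 0.25;  σ√T = 0.2250
d₁ = [ln(170/220) + (0.046 + 0.45²/2)·0.25] / 0.2250 = [-0.2578 + 0.0368] / 0.2250 = -0.9823 ≈ -0.98
d₂ = d₁ − σ√T = -0.9823 − 0.2250 = -1.2073 ≈ -1.21
e^(−rT) = e^(−0.046·0.25) = 0.9886
N(−d₂) = N(1.21) = 0.8869;  N(−d₁) = N(0.98) = 0.8365
P = 220·0.9886·0.8869 − 170·0.8365 = 192.8937 − 142.2050 = 50.6887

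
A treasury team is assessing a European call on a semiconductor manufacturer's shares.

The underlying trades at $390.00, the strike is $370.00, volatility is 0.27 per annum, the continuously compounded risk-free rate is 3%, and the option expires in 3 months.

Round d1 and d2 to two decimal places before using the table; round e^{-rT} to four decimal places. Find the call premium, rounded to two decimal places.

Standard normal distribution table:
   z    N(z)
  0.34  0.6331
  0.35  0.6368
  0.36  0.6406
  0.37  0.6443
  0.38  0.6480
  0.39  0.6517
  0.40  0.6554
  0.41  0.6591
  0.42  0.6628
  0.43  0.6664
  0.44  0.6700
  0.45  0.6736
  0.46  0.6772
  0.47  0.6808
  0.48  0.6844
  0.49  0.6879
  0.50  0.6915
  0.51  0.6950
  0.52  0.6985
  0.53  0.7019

$33.09

σ√T = 0.27 × 0.5000 = 0.1350
d₁ = [ln(390/370) + (0.03 + 0.27²/2)·0.25] / 0.1350 = [0.0526 + 0.0166] / 0.1350 = 0.5130 ≈ 0.51
d₂ = d₁ − σ√T = 0.5130 − 0.1350 = 0.3780 ≈ 0.38
e^(−rT) = e^(−0.03·0.25) = 0.9925
N(d₁) = N(0.51) = 0.6950;  N(d₂) = N(0.38) = 0.6480
C = 390·0.6950 − 370·0.9925·0.6480 = 271.0500 − 237.9618 = 33.0882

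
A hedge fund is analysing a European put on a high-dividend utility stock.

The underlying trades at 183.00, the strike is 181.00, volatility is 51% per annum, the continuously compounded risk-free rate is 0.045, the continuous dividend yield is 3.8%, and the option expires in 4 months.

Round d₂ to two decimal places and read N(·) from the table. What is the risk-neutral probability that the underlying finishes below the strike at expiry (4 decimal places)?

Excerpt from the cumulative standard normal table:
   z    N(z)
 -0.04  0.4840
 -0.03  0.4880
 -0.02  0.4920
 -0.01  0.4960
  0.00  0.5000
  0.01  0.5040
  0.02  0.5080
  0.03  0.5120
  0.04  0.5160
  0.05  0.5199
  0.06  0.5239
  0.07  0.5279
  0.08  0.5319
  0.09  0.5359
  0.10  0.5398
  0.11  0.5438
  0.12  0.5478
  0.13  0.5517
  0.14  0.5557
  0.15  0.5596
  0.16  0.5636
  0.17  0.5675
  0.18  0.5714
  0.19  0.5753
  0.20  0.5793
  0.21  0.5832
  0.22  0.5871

T = 0.3333;  σ√T = 0.2944
ln(S/K) + (r − q + σ²/2)T = ln(183/181) + (0.045 − 0.038 + 0.51²/2)·0.3333 = 0.0110 + 0.0457 = 0.0567
d₁ = 0.0567 / 0.2944 = 0.1925 ⇒ 0.19
d₂ = d₁ − σ√T = 0.1925 − 0.2944 = -0.1020 ⇒ -0.10
Risk-neutral Pr[S_T < K] = N(−d₂) = N(0.10) = 0.5398

0.5398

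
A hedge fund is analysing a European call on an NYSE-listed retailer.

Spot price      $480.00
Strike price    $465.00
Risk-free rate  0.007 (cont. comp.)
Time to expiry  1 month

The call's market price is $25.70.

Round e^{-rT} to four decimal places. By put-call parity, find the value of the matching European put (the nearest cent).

e^(−rT) = e^(−0.007·0.08333) = 0.9994
Put-call parity: C − P = S − K·e^(−rT) = 480 − 465·0.9994 = 480 − 464.7210 = 15.2790
P = C − (C − P) = 25.70 − (15.2790) = 10.4210

$10.42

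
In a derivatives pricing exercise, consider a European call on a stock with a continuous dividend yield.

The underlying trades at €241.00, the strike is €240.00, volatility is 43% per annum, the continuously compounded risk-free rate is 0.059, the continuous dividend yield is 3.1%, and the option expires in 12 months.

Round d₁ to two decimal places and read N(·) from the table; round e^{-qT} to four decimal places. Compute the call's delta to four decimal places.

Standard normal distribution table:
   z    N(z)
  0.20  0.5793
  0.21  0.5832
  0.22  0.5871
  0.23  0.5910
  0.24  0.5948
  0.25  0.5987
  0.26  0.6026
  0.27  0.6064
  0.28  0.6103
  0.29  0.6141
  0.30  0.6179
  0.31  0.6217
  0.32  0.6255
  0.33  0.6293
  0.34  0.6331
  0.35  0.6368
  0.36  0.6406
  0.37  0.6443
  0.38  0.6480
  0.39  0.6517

0.5954

σ√T = 0.43 × 1.0000 = 0.4300
d₁ = [ln(241/240) + (0.059 − 0.031 + 0.43²/2)·1] / 0.4300 = [0.0042 + 0.1204] / 0.4300 = 0.2898 ≈ 0.29
N(d₁) = N(0.29) = 0.6141
Δ_call = exp(−qT)·N(d₁) = 0.9695·0.6141 = 0.5954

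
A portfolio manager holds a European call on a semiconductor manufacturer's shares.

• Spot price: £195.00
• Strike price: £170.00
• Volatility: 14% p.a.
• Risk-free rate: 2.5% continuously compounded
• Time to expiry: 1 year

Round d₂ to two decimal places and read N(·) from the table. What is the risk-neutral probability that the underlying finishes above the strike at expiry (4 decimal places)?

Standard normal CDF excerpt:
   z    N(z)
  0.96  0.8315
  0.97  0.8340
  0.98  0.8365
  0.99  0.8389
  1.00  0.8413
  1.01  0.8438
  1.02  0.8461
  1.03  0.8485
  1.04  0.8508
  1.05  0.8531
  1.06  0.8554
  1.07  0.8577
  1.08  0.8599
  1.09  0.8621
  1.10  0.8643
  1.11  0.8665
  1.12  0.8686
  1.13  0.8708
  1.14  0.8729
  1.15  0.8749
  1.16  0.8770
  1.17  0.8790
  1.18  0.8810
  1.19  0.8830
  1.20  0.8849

T = 1;  σ√T = 0.1400
d₁ = [ln(195/170) + (0.025 + ½·0.14²)·1] / (σ√T) = (0.1372 + 0.0348) / 0.1400 = 1.2286 → 1.23
d₂ = 1.2286 − 0.1400 = 1.0886 → 1.09
Pr(exercise) under Q = N(d₂) = 0.8621

0.8621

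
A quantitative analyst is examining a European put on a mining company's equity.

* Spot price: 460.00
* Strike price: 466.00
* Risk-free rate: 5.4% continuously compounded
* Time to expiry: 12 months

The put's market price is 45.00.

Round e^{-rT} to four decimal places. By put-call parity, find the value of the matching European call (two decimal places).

e^(−rT) = e^(−0.054·1) = 0.9474
Put-call parity: C − P = S − K·e^(−rT) = 460 − 466·0.9474 = 460 − 441.4884 = 18.5116
C = P + (C − P) = 45.00 + (18.5116) = 63.5116

63.51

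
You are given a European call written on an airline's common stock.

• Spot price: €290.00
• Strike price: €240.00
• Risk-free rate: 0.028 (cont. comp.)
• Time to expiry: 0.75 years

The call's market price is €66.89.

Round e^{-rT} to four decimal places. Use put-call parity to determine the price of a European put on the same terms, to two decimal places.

exp(−rT) = exp(−0.028·0.75) = 0.9792
Put-call parity: C − P = S − K·e^(−rT) = 290 − 240·0.9792 = 290 − 235.0080 = 54.9920
P = C − (C − P) = 66.89 − (54.9920) = 11.8980

€11.90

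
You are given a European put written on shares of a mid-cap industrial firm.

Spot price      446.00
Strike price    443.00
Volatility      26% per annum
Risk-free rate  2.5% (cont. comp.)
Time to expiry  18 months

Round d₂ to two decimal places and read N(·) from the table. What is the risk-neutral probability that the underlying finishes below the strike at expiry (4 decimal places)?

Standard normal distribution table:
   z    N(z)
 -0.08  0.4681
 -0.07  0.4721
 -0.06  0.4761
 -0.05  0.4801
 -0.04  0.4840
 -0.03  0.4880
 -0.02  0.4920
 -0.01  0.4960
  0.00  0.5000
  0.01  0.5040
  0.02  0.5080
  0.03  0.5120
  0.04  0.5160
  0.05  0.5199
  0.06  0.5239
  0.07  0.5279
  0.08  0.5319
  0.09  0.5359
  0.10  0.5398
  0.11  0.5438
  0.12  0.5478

0.5080

T = 1.5;  σ√T = 0.3184
d₁ = [ln(446/443) + (0.025 + 0.26²/2)·1.5] / 0.3184 = [0.0067 + 0.0882] / 0.3184 = 0.2982 → 0.30
d₂ = d₁ − σ√T = 0.2982 − 0.3184 = -0.0203 → -0.02
Pr(exercise) under Q = N(−d₂) = N(0.02) = 0.5080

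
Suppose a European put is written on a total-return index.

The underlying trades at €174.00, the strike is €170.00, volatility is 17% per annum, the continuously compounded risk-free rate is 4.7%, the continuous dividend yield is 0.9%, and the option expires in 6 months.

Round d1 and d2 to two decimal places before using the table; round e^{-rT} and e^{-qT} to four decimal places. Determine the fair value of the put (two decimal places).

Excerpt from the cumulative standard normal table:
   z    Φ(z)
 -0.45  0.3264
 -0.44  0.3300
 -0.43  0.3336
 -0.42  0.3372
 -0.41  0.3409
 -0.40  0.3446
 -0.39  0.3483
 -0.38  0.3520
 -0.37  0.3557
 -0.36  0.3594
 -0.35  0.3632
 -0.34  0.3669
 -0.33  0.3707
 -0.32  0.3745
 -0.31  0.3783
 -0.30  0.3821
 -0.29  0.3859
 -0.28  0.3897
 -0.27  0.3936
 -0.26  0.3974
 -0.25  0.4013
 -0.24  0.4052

€5.03

σ√T = 0.17·√0.5 = 0.1202
d₁ = [ln(174/170) + (0.047 − 0.009 + ½·0.17²)·0.5] / (σ√T) = (0.0233 + 0.0262) / 0.1202 = 0.4116 which rounds to 0.41
d₂ = 0.4116 − 0.1202 = 0.2914 which rounds to 0.29
exp(−qT) = exp(−0.009·0.5) = 0.9955;  exp(−rT) = exp(−0.047·0.5) = 0.9768
P = 170·0.9768·N(-0.29) − 174·0.9955·N(-0.41) = 170·0.9768·0.3859 − 174·0.9955·0.3409 = 64.0810 − 59.0497 = 5.0313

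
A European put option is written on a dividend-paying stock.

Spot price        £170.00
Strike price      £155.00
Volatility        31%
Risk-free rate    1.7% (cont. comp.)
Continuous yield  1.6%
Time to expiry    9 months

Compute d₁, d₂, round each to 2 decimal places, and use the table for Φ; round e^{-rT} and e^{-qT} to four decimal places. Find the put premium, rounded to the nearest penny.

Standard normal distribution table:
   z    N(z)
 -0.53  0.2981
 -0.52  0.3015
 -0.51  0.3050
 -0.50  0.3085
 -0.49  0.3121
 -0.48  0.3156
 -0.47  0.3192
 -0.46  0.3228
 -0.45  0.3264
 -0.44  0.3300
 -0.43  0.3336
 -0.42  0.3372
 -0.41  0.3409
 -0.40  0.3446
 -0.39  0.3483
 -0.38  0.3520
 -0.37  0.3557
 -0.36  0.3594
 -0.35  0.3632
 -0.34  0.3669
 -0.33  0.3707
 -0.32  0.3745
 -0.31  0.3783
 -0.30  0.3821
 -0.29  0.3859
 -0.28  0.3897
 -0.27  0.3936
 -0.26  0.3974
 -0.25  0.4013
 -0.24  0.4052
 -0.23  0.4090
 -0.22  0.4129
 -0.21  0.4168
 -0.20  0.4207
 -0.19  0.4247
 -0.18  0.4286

T = 0.75;  σ√T = 0.2685
d₁ = [ln(170/155) + (0.017 − 0.016 + 0.31²/2)·0.75] / 0.2685 = [0.0924 + 0.0368] / 0.2685 = 0.4811 which rounds to 0.48
d₂ = d₁ − σ√T = 0.4811 − 0.2685 = 0.2126 which rounds to 0.21
e^(−qT) = e^(−0.016·0.75) = 0.9881;  e^(−rT) = e^(−0.017·0.75) = 0.9873
P = 155·0.9873·N(-0.21) − 170·0.9881·N(-0.48) = 155·0.9873·0.4168 − 170·0.9881·0.3156 = 63.7835 − 53.0135 = 10.7700

£10.77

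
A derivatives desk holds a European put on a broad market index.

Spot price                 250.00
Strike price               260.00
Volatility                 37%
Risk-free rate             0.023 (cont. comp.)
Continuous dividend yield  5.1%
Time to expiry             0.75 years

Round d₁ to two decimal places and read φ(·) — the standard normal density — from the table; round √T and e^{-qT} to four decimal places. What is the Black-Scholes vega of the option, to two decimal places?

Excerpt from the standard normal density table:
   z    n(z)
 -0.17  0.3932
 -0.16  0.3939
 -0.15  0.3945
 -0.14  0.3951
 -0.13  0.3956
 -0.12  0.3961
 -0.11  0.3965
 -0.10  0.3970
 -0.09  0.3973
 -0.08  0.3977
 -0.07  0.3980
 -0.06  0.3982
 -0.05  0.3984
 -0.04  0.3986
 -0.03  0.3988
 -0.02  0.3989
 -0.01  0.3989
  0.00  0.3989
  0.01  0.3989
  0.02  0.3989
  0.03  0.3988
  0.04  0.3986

83.10

σ√T = 0.37·√0.75 = 0.3204
d₁ = [ln(250/260) + (0.023 − 0.051 + ½·0.37²)·0.75] / (σ√T) = (-0.0392 + 0.0303) / 0.3204 = -0.0277 → -0.03
√T = √0.75 = 0.8660
φ(d₁) = φ(-0.03) = 0.3988
e^(−qT) = e^(−0.051·0.75) = 0.9625
vega = S·e^(−qT)·φ(d₁)·√T = 250·0.9625·0.3988·0.8660 = 83.1024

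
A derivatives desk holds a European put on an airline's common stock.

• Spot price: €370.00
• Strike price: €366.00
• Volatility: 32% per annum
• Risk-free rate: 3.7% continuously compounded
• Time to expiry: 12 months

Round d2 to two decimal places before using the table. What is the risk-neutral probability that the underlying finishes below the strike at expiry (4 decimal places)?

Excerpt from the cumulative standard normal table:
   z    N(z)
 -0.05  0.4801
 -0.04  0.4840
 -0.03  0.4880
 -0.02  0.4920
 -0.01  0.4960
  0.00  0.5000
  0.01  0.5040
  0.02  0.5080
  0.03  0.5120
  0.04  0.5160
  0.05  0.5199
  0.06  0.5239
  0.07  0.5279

σ√T = 0.32 × 1.0000 = 0.3200
d₁ = [ln(370/366) + (0.037 + 0.32²/2)·1] / 0.3200 = [0.0109 + 0.0882] / 0.3200 = 0.3096 → 0.31
d₂ = d₁ − σ√T = 0.3096 − 0.3200 = -0.0104 → -0.01
Pr(exercise) under Q = N(−d₂) = N(0.01) = 0.5040

0.5040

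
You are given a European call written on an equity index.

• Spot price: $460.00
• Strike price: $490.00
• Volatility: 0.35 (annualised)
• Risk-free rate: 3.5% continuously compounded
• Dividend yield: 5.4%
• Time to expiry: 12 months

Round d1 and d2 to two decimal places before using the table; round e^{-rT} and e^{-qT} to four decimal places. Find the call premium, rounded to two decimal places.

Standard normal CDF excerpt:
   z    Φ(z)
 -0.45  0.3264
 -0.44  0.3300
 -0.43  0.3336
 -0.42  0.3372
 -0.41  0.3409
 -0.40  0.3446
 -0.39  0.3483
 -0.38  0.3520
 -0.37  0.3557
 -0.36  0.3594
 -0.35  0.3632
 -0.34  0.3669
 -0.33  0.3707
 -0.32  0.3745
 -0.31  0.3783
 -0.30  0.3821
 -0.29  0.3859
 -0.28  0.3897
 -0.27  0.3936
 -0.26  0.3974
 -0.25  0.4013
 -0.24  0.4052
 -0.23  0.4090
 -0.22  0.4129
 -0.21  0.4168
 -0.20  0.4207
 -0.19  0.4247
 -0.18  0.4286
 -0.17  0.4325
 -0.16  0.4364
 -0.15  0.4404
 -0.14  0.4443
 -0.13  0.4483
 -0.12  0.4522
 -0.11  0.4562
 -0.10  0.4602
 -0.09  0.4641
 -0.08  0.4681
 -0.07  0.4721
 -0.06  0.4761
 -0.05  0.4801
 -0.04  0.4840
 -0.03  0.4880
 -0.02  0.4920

σ√T = 0.35·√1 = 0.3500
d₁ = [ln(460/490) + (0.035 − 0.054 + 0.35²/2)·1] / 0.3500 = [-0.0632 + 0.0422] / 0.3500 = -0.0598 → -0.06
d₂ = d₁ − σ√T = -0.0598 − 0.3500 = -0.4098 → -0.41
exp(−qT) = exp(−0.054·1) = 0.9474;  exp(−rT) = exp(−0.035·1) = 0.9656
N(d₁) = N(-0.06) = 0.4761;  N(d₂) = N(-0.41) = 0.3409
C = 460·0.9474·0.4761 − 490·0.9656·0.3409 = 207.4863 − 161.2948 = 46.1915

$46.19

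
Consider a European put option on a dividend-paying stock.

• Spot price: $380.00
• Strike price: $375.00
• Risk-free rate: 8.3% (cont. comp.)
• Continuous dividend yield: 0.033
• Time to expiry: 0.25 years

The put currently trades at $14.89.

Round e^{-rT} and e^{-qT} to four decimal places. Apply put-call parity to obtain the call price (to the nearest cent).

$24.46

e^(−qT) = e^(−0.033·0.25) = 0.9918;  e^(−rT) = e^(−0.083·0.25) = 0.9795
Put-call parity: C − P = S·e^(−qT) − K·e^(−rT) = 380·0.9918 − 375·0.9795 = 376.8840 − 367.3125 = 9.5715
C = P + (C − P) = 14.89 + (9.5715) = 24.4615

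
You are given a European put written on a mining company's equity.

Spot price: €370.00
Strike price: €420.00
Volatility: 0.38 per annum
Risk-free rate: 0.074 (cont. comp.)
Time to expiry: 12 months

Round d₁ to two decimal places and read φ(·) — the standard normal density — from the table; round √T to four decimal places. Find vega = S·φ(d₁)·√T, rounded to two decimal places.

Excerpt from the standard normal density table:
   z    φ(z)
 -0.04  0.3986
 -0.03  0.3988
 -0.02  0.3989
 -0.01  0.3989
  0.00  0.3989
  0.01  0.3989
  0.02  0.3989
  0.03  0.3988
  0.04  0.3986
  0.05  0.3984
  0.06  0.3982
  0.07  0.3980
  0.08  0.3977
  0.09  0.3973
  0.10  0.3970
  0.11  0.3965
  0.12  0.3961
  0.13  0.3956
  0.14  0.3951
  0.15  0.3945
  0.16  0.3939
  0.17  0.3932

T = 1;  σ√T = 0.3800
d₁ = [ln(370/420) + (0.074 + ½·0.38²)·1] / (σ√T) = (-0.1268 + 0.1462) / 0.3800 = 0.0512 → 0.05
√T = √1 = 1.0000
φ(d₁) = φ(0.05) = 0.3984
vega = S·φ(d₁)·√T = 370·0.3984·1.0000 = 147.4080

147.41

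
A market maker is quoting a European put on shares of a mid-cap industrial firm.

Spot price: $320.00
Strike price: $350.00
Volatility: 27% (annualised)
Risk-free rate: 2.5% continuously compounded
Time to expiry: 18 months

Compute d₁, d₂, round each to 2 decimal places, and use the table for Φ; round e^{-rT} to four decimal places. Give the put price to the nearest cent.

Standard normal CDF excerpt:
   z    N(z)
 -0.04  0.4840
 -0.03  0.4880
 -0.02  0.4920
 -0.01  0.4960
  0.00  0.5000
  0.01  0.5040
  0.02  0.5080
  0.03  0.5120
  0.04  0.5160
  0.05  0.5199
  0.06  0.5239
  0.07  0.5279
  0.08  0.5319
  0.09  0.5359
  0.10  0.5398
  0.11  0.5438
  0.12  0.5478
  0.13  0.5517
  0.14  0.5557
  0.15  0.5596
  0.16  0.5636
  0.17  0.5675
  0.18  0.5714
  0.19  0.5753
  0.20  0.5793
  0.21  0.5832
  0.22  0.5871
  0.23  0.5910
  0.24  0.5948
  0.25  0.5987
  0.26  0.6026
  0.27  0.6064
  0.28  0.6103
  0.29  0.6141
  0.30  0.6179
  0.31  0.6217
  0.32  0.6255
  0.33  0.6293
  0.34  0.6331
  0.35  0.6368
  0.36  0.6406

$52.15

σ√T = 0.27·√1.5 = 0.3307
d₁ = [ln(320/350) + (0.025 + ½·0.27²)·1.5] / (σ√T) = (-0.0896 + 0.0922) / 0.3307 = 0.0078 ⇒ 0.01
d₂ = 0.0078 − 0.3307 = -0.3229 ⇒ -0.32
exp(−rT) = exp(−0.025·1.5) = 0.9632
N(−d₂) = N(0.32) = 0.6255;  N(−d₁) = N(-0.01) = 0.4960
P = 350·0.9632·0.6255 − 320·0.4960 = 210.8686 − 158.7200 = 52.1486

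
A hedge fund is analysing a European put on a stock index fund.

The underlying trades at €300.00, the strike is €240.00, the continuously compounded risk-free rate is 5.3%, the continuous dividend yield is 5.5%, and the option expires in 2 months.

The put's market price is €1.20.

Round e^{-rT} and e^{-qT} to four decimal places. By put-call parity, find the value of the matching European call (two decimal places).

e^(−qT) = e^(−0.055·0.1667) = 0.9909;  e^(−rT) = e^(−0.053·0.1667) = 0.9912
Put-call parity: C − P = S·e^(−qT) − K·e^(−rT) = 300·0.9909 − 240·0.9912 = 297.2700 − 237.8880 = 59.3820
C = P + (C − P) = 1.20 + (59.3820) = 60.5820

€60.58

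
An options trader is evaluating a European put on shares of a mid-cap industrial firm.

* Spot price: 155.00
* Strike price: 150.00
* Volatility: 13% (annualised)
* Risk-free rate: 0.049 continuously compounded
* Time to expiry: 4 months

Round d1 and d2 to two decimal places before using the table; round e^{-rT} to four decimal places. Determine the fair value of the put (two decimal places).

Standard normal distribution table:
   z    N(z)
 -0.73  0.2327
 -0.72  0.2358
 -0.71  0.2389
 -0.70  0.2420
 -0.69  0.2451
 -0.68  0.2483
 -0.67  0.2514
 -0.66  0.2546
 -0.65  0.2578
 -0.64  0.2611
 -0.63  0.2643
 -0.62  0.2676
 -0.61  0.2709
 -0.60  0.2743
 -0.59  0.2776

σ√T = 0.13·√0.3333 = 0.0751
d₁ = [ln(155/150) + (0.049 + 0.13²/2)·0.3333] / 0.0751 = [0.0328 + 0.0192] / 0.0751 = 0.6920 ⇒ 0.69
d₂ = d₁ − σ√T = 0.6920 − 0.0751 = 0.6170 ⇒ 0.62
exp(−rT) = exp(−0.049·0.3333) = 0.9838
N(−d₂) = N(-0.62) = 0.2676;  N(−d₁) = N(-0.69) = 0.2451
P = 150·0.9838·0.2676 − 155·0.2451 = 39.4897 − 37.9905 = 1.4992

1.50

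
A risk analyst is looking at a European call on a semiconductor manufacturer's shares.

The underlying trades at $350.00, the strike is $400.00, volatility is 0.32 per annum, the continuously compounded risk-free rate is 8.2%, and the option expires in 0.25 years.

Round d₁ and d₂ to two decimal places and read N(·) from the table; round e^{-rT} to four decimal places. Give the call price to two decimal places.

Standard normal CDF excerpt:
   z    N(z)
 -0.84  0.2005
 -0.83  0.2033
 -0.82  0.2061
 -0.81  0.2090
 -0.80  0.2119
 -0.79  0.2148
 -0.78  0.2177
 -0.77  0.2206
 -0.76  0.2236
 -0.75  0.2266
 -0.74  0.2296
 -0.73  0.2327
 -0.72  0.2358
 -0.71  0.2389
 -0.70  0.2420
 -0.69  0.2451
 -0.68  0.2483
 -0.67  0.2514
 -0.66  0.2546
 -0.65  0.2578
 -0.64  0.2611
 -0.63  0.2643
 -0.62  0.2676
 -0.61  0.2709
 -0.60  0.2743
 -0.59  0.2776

σ√T = 0.32 × 0.5000 = 0.1600
d₁ = [ln(350/400) + (0.082 + 0.32²/2)·0.25] / 0.1600 = [-0.1335 + 0.0333] / 0.1600 = -0.6264 which rounds to -0.63
d₂ = d₁ − σ√T = -0.6264 − 0.1600 = -0.7864 which rounds to -0.79
exp(−rT) = exp(−0.082·0.25) = 0.9797
N(d₁) = N(-0.63) = 0.2643;  N(d₂) = N(-0.79) = 0.2148
C = 350·0.2643 − 400·0.9797·0.2148 = 92.5050 − 84.1758 = 8.3292

$8.33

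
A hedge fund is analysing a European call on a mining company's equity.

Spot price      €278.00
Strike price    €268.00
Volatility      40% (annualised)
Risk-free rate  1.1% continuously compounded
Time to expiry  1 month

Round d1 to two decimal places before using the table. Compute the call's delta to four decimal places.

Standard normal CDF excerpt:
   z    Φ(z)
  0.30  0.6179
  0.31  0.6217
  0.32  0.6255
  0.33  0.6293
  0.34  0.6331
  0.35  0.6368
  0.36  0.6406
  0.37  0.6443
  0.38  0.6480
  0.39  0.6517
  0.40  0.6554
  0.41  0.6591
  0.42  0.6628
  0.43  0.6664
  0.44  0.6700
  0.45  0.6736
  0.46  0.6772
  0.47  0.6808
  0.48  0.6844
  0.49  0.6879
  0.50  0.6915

T = 0.08333;  σ√T = 0.1155
ln(S/K) + (r + σ²/2)T = ln(278/268) + (0.011 + 0.4²/2)·0.08333 = 0.0366 + 0.0076 = 0.0442
d₁ = 0.0442 / 0.1155 = 0.3829 ≈ 0.38
N(d₁) = N(0.38) = 0.6480
Δ_call = N(d₁) = 0.6480

0.6480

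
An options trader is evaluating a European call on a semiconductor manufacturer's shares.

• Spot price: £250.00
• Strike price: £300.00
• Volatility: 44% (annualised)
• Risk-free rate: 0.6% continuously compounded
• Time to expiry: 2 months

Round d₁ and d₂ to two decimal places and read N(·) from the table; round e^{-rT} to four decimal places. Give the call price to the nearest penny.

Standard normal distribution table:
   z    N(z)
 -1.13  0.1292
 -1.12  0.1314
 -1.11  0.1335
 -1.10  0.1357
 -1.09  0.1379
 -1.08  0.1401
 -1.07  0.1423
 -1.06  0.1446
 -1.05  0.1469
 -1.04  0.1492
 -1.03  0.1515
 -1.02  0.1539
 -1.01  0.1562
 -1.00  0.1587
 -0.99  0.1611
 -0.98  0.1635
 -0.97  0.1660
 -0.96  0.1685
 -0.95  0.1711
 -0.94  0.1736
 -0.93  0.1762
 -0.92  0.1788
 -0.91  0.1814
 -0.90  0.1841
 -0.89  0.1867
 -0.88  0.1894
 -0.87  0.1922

£4.03

T = 0.1667;  σ√T = 0.1796
d₁ = [ln(250/300) + (0.006 + 0.44²/2)·0.1667] / 0.1796 = [-0.1823 + 0.0171] / 0.1796 = -0.9196 → -0.92
d₂ = d₁ − σ√T = -0.9196 − 0.1796 = -1.0992 → -1.10
e^(−rT) = e^(−0.006·0.1667) = 0.9990
N(d₁) = N(-0.92) = 0.1788;  N(d₂) = N(-1.10) = 0.1357
C = 250·0.1788 − 300·0.9990·0.1357 = 44.7000 − 40.6693 = 4.0307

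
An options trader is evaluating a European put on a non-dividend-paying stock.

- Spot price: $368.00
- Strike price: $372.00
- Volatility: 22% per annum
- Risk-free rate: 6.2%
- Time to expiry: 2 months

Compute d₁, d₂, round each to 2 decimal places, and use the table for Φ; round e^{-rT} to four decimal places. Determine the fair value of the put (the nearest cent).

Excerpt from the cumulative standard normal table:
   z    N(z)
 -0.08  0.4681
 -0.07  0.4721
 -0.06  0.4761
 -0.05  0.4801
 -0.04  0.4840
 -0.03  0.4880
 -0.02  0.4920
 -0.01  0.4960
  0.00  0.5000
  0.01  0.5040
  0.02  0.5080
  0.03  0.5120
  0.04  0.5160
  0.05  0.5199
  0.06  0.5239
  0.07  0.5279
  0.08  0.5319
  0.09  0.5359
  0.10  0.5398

T = 0.1667;  σ√T = 0.0898
d₁ = [ln(368/372) + (0.062 + 0.22²/2)·0.1667] / 0.0898 = [-0.0108 + 0.0144] / 0.0898 = 0.0396 ⇒ 0.04
d₂ = d₁ − σ√T = 0.0396 − 0.0898 = -0.0502 ⇒ -0.05
exp(−rT) = exp(−0.062·0.1667) = 0.9897
N(−d₂) = N(0.05) = 0.5199;  N(−d₁) = N(-0.04) = 0.4840
P = 372·0.9897·0.5199 − 368·0.4840 = 191.4108 − 178.1120 = 13.2988

$13.30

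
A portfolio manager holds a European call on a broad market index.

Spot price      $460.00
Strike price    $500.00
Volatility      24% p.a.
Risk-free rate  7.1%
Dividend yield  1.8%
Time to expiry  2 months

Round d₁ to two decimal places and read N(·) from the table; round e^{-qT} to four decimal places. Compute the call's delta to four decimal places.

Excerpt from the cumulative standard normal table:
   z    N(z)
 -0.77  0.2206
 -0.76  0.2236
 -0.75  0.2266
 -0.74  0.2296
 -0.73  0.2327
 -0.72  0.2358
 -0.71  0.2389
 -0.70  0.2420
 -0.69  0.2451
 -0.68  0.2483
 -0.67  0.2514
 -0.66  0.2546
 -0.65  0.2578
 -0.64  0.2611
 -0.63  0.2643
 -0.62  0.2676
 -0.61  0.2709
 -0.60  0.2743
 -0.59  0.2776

σ√T = 0.24 × 0.4082 = 0.0980
d₁ = [ln(460/500) + (0.071 − 0.018 + 0.24²/2)·0.1667] / 0.0980 = [-0.0834 + 0.0136] / 0.0980 = -0.7119 → -0.71
N(d₁) = N(-0.71) = 0.2389
Δ_call = e^(−qT)·N(d₁) = 0.9970·0.2389 = 0.2382

0.2382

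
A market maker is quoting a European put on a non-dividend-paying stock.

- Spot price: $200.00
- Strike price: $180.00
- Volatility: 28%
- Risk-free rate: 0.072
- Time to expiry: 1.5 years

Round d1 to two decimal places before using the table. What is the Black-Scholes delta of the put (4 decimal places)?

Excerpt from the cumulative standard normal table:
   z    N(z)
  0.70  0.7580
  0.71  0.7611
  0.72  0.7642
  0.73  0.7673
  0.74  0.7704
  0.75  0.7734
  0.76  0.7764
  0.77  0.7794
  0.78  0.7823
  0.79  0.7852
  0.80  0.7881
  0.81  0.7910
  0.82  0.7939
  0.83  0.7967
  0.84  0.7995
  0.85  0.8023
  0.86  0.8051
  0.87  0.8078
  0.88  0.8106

-0.2148

σ√T = 0.28 × 1.2247 = 0.3429
d₁ = [ln(200/180) + (0.072 + 0.28²/2)·1.5] / 0.3429 = [0.1054 + 0.1668] / 0.3429 = 0.7936 ⇒ 0.79
N(d₁) = N(0.79) = 0.7852
Δ_put = N(d₁) − 1 = 0.7852 − 1 = -0.2148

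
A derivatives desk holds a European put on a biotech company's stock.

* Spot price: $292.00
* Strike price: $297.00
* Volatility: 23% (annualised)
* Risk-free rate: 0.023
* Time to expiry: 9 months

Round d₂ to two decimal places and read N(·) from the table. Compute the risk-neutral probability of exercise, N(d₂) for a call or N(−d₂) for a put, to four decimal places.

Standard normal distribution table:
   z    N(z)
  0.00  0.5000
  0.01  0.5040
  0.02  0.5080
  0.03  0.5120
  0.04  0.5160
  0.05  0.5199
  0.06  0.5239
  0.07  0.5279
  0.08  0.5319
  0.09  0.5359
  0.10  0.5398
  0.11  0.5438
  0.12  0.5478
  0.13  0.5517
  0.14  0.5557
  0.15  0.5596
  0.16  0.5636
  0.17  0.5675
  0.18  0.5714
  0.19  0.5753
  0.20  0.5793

0.5398

σ√T = 0.23·√0.75 = 0.1992
d₁ = [ln(292/297) + (0.023 + 0.23²/2)·0.75] / 0.1992 = [-0.0170 + 0.0371] / 0.1992 = 0.1010 ≈ 0.10
d₂ = d₁ − σ√T = 0.1010 − 0.1992 = -0.0982 ≈ -0.10
Risk-neutral Pr[S_T < K] = N(−d₂) = N(0.10) = 0.5398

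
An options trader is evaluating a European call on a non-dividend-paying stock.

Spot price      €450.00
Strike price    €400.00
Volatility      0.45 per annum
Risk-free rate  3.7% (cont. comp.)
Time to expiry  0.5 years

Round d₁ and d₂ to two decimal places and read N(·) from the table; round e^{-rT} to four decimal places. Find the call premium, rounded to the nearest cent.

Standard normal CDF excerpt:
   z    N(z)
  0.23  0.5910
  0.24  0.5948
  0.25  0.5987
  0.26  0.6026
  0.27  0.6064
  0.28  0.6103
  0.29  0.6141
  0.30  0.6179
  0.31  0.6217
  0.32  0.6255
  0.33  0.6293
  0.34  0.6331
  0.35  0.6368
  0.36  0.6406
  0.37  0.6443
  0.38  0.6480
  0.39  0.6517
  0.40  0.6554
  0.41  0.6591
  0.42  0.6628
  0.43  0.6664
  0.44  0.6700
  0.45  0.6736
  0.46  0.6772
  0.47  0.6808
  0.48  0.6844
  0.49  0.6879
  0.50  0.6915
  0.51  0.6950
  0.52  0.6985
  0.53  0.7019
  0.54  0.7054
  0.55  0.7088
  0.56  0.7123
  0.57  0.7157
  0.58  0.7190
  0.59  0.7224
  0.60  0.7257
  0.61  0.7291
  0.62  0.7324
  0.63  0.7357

€86.96

σ√T = 0.45 × 0.7071 = 0.3182
d₁ = [ln(450/400) + (0.037 + 0.45²/2)·0.5] / 0.3182 = [0.1178 + 0.0691] / 0.3182 = 0.5874 → 0.59
d₂ = d₁ − σ√T = 0.5874 − 0.3182 = 0.2692 → 0.27
e^(−rT) = e^(−0.037·0.5) = 0.9817
N(d₁) = N(0.59) = 0.7224;  N(d₂) = N(0.27) = 0.6064
C = 450·0.7224 − 400·0.9817·0.6064 = 325.0800 − 238.1212 = 86.9588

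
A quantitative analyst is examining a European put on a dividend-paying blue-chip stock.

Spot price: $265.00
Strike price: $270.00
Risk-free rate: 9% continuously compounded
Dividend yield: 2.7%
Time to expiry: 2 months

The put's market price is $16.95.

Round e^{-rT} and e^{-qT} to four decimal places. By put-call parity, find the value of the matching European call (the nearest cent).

$14.78

exp(−qT) = exp(−0.027·0.1667) = 0.9955;  exp(−rT) = exp(−0.09·0.1667) = 0.9851
Put-call parity: C − P = S·e^(−qT) − K·e^(−rT) = 265·0.9955 − 270·0.9851 = 263.8075 − 265.9770 = -2.1695
C = P + (C − P) = 16.95 + (-2.1695) = 14.7805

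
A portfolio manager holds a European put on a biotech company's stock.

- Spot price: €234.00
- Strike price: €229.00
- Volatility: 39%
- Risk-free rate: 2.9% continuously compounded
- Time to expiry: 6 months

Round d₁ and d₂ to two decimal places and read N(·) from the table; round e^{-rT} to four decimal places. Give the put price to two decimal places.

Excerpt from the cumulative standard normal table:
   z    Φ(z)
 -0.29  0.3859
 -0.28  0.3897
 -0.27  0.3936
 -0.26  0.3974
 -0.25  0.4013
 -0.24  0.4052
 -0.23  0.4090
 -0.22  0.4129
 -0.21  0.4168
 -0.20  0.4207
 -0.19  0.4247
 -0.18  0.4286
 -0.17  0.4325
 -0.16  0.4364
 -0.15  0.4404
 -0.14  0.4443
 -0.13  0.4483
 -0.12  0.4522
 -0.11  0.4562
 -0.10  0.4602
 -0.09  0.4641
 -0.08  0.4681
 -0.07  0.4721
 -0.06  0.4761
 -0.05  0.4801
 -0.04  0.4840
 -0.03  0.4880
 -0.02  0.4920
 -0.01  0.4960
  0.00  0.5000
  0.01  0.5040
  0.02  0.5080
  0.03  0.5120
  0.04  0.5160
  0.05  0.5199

€21.65

σ√T = 0.39 × 0.7071 = 0.2758
d₁ = [ln(234/229) + (0.029 + ½·0.39²)·0.5] / (σ√T) = (0.0216 + 0.0525) / 0.2758 = 0.2688 → 0.27
d₂ = 0.2688 − 0.2758 = -0.0070 → -0.01
e^(−rT) = e^(−0.029·0.5) = 0.9856
N(−d₂) = N(0.01) = 0.5040;  N(−d₁) = N(-0.27) = 0.3936
P = 229·0.9856·0.5040 − 234·0.3936 = 113.7540 − 92.1024 = 21.6516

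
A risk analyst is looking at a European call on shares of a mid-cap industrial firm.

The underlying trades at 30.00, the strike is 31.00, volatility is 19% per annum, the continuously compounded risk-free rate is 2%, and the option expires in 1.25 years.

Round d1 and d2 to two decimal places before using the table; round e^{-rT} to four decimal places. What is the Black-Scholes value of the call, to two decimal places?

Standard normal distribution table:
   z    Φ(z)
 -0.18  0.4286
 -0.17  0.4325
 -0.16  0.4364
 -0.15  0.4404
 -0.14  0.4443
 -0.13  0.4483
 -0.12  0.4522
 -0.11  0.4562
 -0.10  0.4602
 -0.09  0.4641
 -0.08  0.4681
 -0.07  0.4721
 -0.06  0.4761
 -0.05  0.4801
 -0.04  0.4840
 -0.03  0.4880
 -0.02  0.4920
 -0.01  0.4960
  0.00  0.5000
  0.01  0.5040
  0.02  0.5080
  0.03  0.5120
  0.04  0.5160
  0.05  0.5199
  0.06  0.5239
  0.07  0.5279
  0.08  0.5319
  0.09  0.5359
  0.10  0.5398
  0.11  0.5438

2.40

σ√T = 0.19·√1.25 = 0.2124
d₁ = [ln(30/31) + (0.02 + 0.19²/2)·1.25] / 0.2124 = [-0.0328 + 0.0476] / 0.2124 = 0.0695 ⇒ 0.07
d₂ = d₁ − σ√T = 0.0695 − 0.2124 = -0.1429 ⇒ -0.14
e^(−rT) = e^(−0.02·1.25) = 0.9753
N(d₁) = N(0.07) = 0.5279;  N(d₂) = N(-0.14) = 0.4443
C = 30·0.5279 − 31·0.9753·0.4443 = 15.8370 − 13.4331 = 2.4039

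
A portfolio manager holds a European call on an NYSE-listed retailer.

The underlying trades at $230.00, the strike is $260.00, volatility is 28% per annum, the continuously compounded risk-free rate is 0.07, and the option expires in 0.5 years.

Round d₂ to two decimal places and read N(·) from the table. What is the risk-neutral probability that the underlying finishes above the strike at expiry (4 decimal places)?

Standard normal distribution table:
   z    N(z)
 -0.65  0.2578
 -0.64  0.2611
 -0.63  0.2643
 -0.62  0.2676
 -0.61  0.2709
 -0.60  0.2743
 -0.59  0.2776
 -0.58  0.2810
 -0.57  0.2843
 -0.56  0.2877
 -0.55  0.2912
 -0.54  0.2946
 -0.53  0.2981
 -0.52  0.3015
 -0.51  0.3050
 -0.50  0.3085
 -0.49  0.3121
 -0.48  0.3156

σ√T = 0.28 × 0.7071 = 0.1980
ln(S/K) + (r + σ²/2)T = ln(230/260) + (0.07 + 0.28²/2)·0.5 = -0.1226 + 0.0546 = -0.0680
d₁ = -0.0680 / 0.1980 = -0.3435 ≈ -0.34
d₂ = d₁ − σ√T = -0.3435 − 0.1980 = -0.5415 ≈ -0.54
Risk-neutral Pr[S_T > K] = N(d₂) = N(-0.54) = 0.2946

0.2946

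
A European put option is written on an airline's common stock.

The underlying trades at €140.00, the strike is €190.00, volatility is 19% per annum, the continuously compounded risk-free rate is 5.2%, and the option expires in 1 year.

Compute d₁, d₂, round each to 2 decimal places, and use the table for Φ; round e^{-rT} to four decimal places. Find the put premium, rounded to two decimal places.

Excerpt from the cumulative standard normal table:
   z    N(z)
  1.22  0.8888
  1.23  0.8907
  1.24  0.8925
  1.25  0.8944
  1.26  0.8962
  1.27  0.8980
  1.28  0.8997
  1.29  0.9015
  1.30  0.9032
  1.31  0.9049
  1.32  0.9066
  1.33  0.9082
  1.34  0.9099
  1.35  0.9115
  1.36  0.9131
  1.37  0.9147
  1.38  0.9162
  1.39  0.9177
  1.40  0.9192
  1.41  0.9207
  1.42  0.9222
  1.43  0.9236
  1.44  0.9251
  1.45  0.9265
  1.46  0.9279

σ√T = 0.19·√1 = 0.1900
d₁ = [ln(140/190) + (0.052 + ½·0.19²)·1] / (σ√T) = (-0.3054 + 0.0701) / 0.1900 = -1.2386 ⇒ -1.24
d₂ = -1.2386 − 0.1900 = -1.4286 ⇒ -1.43
exp(−rT) = exp(−0.052·1) = 0.9493
P = 190·0.9493·N(1.43) − 140·N(1.24) = 190·0.9493·0.9236 − 140·0.8925 = 166.5870 − 124.9500 = 41.6370

€41.64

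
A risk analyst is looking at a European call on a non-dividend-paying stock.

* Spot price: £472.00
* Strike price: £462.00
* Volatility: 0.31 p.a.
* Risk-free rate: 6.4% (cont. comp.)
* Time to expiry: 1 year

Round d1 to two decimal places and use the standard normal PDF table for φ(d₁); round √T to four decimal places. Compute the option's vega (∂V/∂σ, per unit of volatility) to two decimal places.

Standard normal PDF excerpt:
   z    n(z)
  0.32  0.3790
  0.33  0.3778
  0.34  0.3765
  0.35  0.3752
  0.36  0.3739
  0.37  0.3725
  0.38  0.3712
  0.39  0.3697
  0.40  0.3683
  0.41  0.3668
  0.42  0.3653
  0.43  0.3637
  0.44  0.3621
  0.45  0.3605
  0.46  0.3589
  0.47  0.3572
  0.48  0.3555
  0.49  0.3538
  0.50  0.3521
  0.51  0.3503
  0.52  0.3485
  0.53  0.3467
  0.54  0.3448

T = 1;  σ√T = 0.3100
d₁ = [ln(472/462) + (0.064 + 0.31²/2)·1] / 0.3100 = [0.0214 + 0.1121] / 0.3100 = 0.4305 ⇒ 0.43
√T = √1 = 1.0000
φ(d₁) = φ(0.43) = 0.3637
vega = S·φ(d₁)·√T = 472·0.3637·1.0000 = 171.6664
(Call and put vega coincide under Black-Scholes.)

171.67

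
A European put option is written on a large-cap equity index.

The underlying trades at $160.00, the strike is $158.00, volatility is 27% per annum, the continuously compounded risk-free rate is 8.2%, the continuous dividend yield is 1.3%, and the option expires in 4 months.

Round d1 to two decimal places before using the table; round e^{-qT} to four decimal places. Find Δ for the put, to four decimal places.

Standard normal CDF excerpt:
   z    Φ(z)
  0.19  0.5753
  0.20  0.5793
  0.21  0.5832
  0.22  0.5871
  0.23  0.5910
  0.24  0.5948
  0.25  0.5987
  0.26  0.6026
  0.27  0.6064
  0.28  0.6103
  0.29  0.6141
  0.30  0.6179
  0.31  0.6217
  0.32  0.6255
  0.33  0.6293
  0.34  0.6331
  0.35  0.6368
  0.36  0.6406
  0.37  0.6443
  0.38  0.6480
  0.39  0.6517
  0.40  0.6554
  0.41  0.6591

σ√T = 0.27 × 0.5774 = 0.1559
d₁ = [ln(160/158) + (0.082 − 0.013 + 0.27²/2)·0.3333] / 0.1559 = [0.0126 + 0.0352] / 0.1559 = 0.3062 which rounds to 0.31
N(d₁) = N(0.31) = 0.6217
Δ_put = exp(−qT)·(N(d₁) − 1) = 0.9957·(0.6217 − 1) = -0.3767

-0.3767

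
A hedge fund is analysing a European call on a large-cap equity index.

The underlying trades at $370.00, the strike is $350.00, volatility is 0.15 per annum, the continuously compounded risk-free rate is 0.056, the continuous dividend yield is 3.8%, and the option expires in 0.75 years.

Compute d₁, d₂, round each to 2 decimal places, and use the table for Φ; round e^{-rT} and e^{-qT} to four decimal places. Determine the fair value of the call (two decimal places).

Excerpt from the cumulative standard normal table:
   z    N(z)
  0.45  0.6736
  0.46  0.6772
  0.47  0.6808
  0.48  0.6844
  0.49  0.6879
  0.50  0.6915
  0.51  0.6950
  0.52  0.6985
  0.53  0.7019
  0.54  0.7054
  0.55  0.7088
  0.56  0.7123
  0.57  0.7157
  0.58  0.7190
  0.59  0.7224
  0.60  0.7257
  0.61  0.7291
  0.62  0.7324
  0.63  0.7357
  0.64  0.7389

$32.48

σ√T = 0.15 × 0.8660 = 0.1299
d₁ = [ln(370/350) + (0.056 − 0.038 + ½·0.15²)·0.75] / (σ√T) = (0.0556 + 0.0219) / 0.1299 = 0.5967 ≈ 0.60
d₂ = 0.5967 − 0.1299 = 0.4667 ≈ 0.47
exp(−qT) = exp(−0.038·0.75) = 0.9719;  exp(−rT) = exp(−0.056·0.75) = 0.9589
N(d₁) = N(0.60) = 0.7257;  N(d₂) = N(0.47) = 0.6808
C = 370·0.9719·0.7257 − 350·0.9589·0.6808 = 260.9639 − 228.4867 = 32.4772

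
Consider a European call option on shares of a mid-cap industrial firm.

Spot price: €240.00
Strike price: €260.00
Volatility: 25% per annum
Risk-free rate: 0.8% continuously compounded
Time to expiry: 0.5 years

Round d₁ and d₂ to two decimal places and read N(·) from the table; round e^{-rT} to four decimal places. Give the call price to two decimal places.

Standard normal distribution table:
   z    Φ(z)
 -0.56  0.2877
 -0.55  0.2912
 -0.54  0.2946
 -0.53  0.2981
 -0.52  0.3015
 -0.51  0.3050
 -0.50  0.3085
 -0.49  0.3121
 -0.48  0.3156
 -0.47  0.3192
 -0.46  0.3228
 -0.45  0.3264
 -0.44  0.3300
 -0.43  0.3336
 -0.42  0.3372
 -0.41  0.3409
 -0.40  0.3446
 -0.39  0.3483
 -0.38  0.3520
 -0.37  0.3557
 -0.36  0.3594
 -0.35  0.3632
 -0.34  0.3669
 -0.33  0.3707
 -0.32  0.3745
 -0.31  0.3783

€9.98

σ√T = 0.25·√0.5 = 0.1768
d₁ = [ln(240/260) + (0.008 + ½·0.25²)·0.5] / (σ√T) = (-0.0800 + 0.0196) / 0.1768 = -0.3418 → -0.34
d₂ = -0.3418 − 0.1768 = -0.5186 → -0.52
exp(−rT) = exp(−0.008·0.5) = 0.9960
N(d₁) = N(-0.34) = 0.3669;  N(d₂) = N(-0.52) = 0.3015
C = 240·0.3669 − 260·0.9960·0.3015 = 88.0560 − 78.0764 = 9.9796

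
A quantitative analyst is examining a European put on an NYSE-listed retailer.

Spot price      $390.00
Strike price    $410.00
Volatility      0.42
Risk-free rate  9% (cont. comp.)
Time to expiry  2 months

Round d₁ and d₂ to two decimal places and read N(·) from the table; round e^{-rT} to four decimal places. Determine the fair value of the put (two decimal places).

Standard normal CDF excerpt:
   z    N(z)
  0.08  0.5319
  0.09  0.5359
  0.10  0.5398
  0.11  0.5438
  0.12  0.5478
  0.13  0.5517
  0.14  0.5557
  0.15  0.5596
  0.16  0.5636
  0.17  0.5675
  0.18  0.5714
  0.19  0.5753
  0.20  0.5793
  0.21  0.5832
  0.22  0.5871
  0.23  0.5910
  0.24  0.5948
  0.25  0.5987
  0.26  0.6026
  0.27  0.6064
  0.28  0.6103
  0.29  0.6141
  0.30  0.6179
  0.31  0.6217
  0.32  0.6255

σ√T = 0.42 × 0.4082 = 0.1715
d₁ = [ln(390/410) + (0.09 + 0.42²/2)·0.1667] / 0.1715 = [-0.0500 + 0.0297] / 0.1715 = -0.1185 ⇒ -0.12
d₂ = d₁ − σ√T = -0.1185 − 0.1715 = -0.2899 ⇒ -0.29
e^(−rT) = e^(−0.09·0.1667) = 0.9851
N(−d₂) = N(0.29) = 0.6141;  N(−d₁) = N(0.12) = 0.5478
P = 410·0.9851·0.6141 − 390·0.5478 = 248.0295 − 213.6420 = 34.3875

$34.39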